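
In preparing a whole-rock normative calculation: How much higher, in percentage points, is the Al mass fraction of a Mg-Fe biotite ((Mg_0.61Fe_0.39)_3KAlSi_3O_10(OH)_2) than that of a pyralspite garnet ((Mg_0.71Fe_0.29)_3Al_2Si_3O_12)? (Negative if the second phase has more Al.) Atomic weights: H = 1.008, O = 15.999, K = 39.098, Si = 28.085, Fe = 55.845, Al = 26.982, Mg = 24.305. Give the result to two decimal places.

-6.59 percentage points

First mineral: 26.982 g Al in 454.156 g formula = 5.94 wt% Al.
Second mineral: 53.964 g Al in 430.562 g formula = 12.53 wt% Al.
5.94% − 12.53% gives a difference of -6.59 percentage points.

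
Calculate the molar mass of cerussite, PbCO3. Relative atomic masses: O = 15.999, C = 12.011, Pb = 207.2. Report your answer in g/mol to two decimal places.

Pb: 1 × 207.2 = 207.2000
C: 1 × 12.011 = 12.0110
O: 3 × 15.999 = 47.9970
Summing the contributions gives the formula mass.

267.21 g/mol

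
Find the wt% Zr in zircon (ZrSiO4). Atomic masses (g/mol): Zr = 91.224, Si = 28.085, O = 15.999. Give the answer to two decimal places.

Molar mass of ZrSiO4: 1×91.224 + 1×28.085 + 4×15.999 = 183.305 g/mol.
Mass of Zr per formula unit: 1 × 91.224 = 91.224 g.
Weight fraction Zr = 91.224 / 183.305 = 0.4977.

49.77 wt%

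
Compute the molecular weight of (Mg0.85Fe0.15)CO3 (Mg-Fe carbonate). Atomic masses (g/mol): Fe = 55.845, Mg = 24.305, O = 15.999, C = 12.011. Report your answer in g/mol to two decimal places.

89.04 g/mol

The formula mass is the sum 0.85·24.305 + 0.15·55.845 + 1·12.011 + 3·15.999.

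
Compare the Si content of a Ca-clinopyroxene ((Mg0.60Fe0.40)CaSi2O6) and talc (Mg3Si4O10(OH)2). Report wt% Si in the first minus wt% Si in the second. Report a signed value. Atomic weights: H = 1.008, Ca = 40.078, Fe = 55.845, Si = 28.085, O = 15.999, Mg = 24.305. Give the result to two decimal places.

First mineral: 56.170 g Si in 229.163 g formula = 24.51 wt% Si.
Second mineral: 112.340 g Si in 379.259 g formula = 29.62 wt% Si.
24.51% − 29.62% gives a difference of -5.11 percentage points.

-5.11 percentage points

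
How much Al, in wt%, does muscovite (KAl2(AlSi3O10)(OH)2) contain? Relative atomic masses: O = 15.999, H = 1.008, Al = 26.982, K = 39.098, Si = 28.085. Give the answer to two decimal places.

Molar mass of KAl2(AlSi3O10)(OH)2: 1*39.098 + 3*26.982 + 3*28.085 + 12*15.999 + 2*1.008 = 398.303 g/mol.
Mass of Al per formula unit: 3 × 26.982 = 80.946 g.
Weight fraction Al = 80.946 / 398.303 = 0.2032.

20.32 wt%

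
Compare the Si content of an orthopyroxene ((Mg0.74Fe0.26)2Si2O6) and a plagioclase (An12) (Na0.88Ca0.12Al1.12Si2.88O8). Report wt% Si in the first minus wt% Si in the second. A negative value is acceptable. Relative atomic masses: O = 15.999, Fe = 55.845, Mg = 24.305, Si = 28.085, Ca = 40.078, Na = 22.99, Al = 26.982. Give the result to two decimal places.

M((Mg0.74Fe0.26)2Si2O6) = 217.175 g/mol, so wt% Si = 56.170/217.175 × 100 = 25.86%.
M(Na0.88Ca0.12Al1.12Si2.88O8) = 264.137 g/mol, so wt% Si = 80.885/264.137 × 100 = 30.62%.
25.86 − 30.62 = -4.76 pp.

-4.76 percentage points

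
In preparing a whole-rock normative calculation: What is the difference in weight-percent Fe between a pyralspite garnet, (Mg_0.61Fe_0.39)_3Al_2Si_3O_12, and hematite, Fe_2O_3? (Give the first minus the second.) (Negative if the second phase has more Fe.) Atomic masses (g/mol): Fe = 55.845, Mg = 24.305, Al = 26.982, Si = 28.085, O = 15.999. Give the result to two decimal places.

-55.09 percentage points

First mineral: 65.339 g Fe in 440.024 g formula = 14.85 wt% Fe.
Second mineral: 111.690 g Fe in 159.687 g formula = 69.94 wt% Fe.
14.85% − 69.94% gives a difference of -55.09 percentage points.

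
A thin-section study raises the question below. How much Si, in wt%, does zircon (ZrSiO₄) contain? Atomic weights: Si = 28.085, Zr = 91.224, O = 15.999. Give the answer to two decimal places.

15.32 wt%

Molar mass of ZrSiO₄: 1×91.224 + 1×28.085 + 4×15.999 = 183.305 g/mol.
Mass of Si per formula unit: 1 × 28.085 = 28.085 g.
Weight fraction Si = 28.085 / 183.305 = 0.1532.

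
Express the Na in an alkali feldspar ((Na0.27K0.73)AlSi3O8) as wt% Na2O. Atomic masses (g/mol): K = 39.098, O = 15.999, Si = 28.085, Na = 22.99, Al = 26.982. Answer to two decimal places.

M((Na0.27K0.73)AlSi3O8) = 273.978 g/mol; M(Na2O) = 61.979 g/mol.
Moles Na2O per formula unit = 0.27 Na ÷ 2 = 0.1350.
Na2O fraction = (0.1350 × 61.979) / 273.978 = 8.367/273.978 = 0.0305.

3.05 wt%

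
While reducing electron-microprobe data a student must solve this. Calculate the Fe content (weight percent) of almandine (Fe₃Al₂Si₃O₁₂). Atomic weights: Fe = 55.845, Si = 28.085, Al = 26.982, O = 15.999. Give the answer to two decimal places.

33.66 weight percent

Molar mass of Fe₃Al₂Si₃O₁₂: 3*55.845 + 2*26.982 + 3*28.085 + 12*15.999 = 497.742 g/mol.
Mass of Fe per formula unit: 3 × 55.845 = 167.535 g.
Weight fraction Fe = 167.535 / 497.742 = 0.3366.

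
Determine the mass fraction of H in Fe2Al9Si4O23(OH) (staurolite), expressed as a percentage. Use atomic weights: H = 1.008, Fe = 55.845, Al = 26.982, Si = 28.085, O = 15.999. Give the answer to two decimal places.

Formula mass = 2·55.845 + 9·26.982 + 4·28.085 + 24·15.999 + 1·1.008 = 851.852 g/mol, of which 1.008 g is H.
So H makes up 1.008/851.852 = 0.0012 of the mass, i.e. 0.12%.

0.12 weight percent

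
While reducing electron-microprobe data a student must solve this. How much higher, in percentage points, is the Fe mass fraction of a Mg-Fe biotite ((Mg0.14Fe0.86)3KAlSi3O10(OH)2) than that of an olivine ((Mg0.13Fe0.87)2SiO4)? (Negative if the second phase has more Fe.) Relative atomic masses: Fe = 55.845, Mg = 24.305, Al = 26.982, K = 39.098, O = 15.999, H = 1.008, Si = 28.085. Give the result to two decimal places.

-20.79 percentage points

First mineral: 144.080 g Fe in 498.627 g formula = 28.90 wt% Fe.
Second mineral: 97.170 g Fe in 195.571 g formula = 49.69 wt% Fe.
28.90% − 49.69% gives a difference of -20.79 percentage points.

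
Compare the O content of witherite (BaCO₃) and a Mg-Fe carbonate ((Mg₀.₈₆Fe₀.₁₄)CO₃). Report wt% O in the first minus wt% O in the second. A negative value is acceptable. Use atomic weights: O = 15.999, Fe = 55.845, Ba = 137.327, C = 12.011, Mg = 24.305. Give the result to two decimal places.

M(BaCO₃) = 197.335 g/mol, so wt% O = 47.997/197.335 × 100 = 24.32%.
M((Mg₀.₈₆Fe₀.₁₄)CO₃) = 88.729 g/mol, so wt% O = 47.997/88.729 × 100 = 54.09%.
24.32 − 54.09 = -29.77 pp.

-29.77 percentage points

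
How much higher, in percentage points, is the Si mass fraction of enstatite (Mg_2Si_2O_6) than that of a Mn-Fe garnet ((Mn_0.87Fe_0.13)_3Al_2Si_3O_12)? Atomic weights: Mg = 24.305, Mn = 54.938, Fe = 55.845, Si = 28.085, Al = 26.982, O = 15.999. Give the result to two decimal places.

10.97 percentage points

Si in Mg_2Si_2O_6: molar mass 200.774 g/mol; 2×28.085 = 56.170 g → 27.98 wt%.
Si in (Mn_0.87Fe_0.13)_3Al_2Si_3O_12: molar mass 495.375 g/mol; 3×28.085 = 84.255 g → 17.01 wt%.
Difference = 27.98 − 17.01 = 10.97 percentage points.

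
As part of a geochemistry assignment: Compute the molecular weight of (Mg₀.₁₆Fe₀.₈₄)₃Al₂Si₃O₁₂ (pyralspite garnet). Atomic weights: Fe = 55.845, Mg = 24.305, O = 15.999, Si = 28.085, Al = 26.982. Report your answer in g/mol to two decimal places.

482.60 g/mol

Mg: 0.48 × 24.305 = 11.6664
Fe: 2.52 × 55.845 = 140.7294
Al: 2 × 26.982 = 53.9640
Si: 3 × 28.085 = 84.2550
O: 12 × 15.999 = 191.9880
Summing the contributions gives the formula mass.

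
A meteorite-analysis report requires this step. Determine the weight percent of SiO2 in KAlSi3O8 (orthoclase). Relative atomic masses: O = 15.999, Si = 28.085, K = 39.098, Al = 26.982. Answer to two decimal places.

Formula mass = 278.327 g/mol.
3 Si → 3.0000 mol SiO2 per formula unit; M(SiO2) = 60.083, so SiO2 mass = 180.249 g.
180.249/278.327 × 100 = 64.76 wt%.

64.76 wt%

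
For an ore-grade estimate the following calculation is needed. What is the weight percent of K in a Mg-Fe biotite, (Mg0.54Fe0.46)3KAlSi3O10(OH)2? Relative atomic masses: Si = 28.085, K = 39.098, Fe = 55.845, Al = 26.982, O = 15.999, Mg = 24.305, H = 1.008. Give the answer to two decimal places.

M((Mg0.54Fe0.46)3KAlSi3O10(OH)2) = 460.779 g/mol.
K contributes 1 × 39.098 = 39.098 g per mole.
39.098/460.779 = 0.0849 → 8.49%.

8.49 wt%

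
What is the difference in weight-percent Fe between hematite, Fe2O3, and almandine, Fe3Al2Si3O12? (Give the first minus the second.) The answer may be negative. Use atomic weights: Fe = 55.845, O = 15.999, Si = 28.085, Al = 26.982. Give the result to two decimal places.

M(Fe2O3) = 159.687 g/mol, so wt% Fe = 111.690/159.687 × 100 = 69.94%.
M(Fe3Al2Si3O12) = 497.742 g/mol, so wt% Fe = 167.535/497.742 × 100 = 33.66%.
69.94 − 33.66 = 36.28 pp.

36.28 percentage points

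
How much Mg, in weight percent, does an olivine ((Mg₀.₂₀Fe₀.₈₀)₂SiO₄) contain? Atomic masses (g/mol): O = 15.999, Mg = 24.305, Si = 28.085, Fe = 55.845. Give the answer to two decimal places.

Molar mass of (Mg₀.₂₀Fe₀.₈₀)₂SiO₄: 0.40*24.305 + 1.60*55.845 + 1*28.085 + 4*15.999 = 191.155 g/mol.
Mass of Mg per formula unit: 0.40 × 24.305 = 9.722 g.
Weight fraction Mg = 9.722 / 191.155 = 0.0509.

5.09 weight percent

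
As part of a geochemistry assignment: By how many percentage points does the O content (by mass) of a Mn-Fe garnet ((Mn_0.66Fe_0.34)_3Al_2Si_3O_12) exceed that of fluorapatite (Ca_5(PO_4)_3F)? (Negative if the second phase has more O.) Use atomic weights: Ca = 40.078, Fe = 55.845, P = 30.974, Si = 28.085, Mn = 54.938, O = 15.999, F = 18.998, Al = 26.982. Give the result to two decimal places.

0.64 percentage points

First mineral: 191.988 g O in 495.946 g formula = 38.71 wt% O.
Second mineral: 191.988 g O in 504.298 g formula = 38.07 wt% O.
38.71% − 38.07% gives a difference of 0.64 percentage points.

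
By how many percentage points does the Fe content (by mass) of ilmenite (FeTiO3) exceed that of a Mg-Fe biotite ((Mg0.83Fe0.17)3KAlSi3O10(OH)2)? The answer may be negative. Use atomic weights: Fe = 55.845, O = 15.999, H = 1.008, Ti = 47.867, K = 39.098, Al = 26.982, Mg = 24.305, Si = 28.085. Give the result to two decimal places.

M(FeTiO3) = 151.709 g/mol, so wt% Fe = 55.845/151.709 × 100 = 36.81%.
M((Mg0.83Fe0.17)3KAlSi3O10(OH)2) = 433.339 g/mol, so wt% Fe = 28.481/433.339 × 100 = 6.57%.
36.81 − 6.57 = 30.24 pp.

30.24 percentage points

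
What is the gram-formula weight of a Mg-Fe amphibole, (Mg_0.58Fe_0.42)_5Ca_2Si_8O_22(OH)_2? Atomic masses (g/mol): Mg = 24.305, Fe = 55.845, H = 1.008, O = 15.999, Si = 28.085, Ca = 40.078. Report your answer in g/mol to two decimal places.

M = 2.90*24.305 + 2.10*55.845 + 2*40.078 + 8*28.085 + 24*15.999 + 2*1.008

878.59 g/mol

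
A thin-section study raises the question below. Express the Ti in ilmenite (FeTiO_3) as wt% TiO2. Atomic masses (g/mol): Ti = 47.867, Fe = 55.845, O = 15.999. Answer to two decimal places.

52.64 wt%

Molar mass of FeTiO_3 = 1*55.845 + 1*47.867 + 3*15.999 = 151.709 g/mol.
Each formula unit contains 1 Ti, equivalent to 1/1 = 1.0000 mol TiO2.
M(TiO2) = 1×47.867 + 2×15.999 = 79.865 g/mol.
Mass of TiO2 per formula unit = 1.0000 × 79.865 = 79.865 g.
TiO2 wt% = 79.865 / 151.709 × 100 = 52.64%.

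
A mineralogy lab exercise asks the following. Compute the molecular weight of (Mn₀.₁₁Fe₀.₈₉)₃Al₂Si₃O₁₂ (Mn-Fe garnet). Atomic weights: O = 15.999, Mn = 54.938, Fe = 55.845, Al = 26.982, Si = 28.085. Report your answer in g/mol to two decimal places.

M = 0.33·54.938 + 2.67·55.845 + 2·26.982 + 3·28.085 + 12·15.999

497.44 g/mol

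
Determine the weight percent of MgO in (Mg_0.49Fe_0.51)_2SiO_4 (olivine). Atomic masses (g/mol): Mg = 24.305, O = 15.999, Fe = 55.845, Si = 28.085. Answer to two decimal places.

22.85 wt%

Molar mass of (Mg_0.49Fe_0.51)_2SiO_4 = 0.98*24.305 + 1.02*55.845 + 1*28.085 + 4*15.999 = 172.862 g/mol.
Each formula unit contains 0.98 Mg, equivalent to 0.98/1 = 0.9800 mol MgO.
M(MgO) = 1×24.305 + 1×15.999 = 40.304 g/mol.
Mass of MgO per formula unit = 0.9800 × 40.304 = 39.498 g.
MgO wt% = 39.498 / 172.862 × 100 = 22.85%.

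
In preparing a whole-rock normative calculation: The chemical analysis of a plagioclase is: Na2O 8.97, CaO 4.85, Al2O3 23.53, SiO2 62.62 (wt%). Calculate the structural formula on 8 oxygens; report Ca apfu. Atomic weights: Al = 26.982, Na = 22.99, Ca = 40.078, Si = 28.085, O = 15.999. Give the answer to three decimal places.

0.230 Ca apfu

Na2O: 8.97/61.979 = 0.14473 mol → 0.28946 mol Na, 0.14473 mol O.
CaO: 4.85/56.077 = 0.08649 mol → 0.08649 mol Ca, 0.08649 mol O.
Al2O3: 23.53/101.961 = 0.23077 mol → 0.46154 mol Al, 0.69231 mol O.
SiO2: 62.62/60.083 = 1.04222 mol → 1.04222 mol Si, 2.08444 mol O.
Total oxygen = 3.00797 mol. Normalization factor = 8/3.00797 = 2.65960.
Ca per 8 O = 0.08649 × 2.65960 = 0.230.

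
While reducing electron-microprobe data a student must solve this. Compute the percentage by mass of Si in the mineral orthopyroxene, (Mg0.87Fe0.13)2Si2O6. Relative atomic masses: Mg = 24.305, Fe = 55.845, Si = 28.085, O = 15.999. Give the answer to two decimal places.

Formula mass = 1.74·24.305 + 0.26·55.845 + 2·28.085 + 6·15.999 = 208.974 g/mol, of which 56.170 g is Si.
So Si makes up 56.170/208.974 = 0.2688 of the mass, i.e. 26.88%.

26.88 mass %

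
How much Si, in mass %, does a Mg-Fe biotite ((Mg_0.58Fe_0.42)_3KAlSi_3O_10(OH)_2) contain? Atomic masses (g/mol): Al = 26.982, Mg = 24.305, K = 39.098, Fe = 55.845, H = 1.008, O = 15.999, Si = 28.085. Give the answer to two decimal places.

M((Mg_0.58Fe_0.42)_3KAlSi_3O_10(OH)_2) = 456.994 g/mol.
Si contributes 3 × 28.085 = 84.255 g per mole.
84.255/456.994 = 0.1844 → 18.44%.

18.44 mass %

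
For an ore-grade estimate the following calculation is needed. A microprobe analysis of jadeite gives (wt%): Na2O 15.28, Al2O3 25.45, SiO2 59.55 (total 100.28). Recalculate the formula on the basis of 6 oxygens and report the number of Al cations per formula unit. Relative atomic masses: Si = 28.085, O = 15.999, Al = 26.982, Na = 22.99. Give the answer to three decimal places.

Na2O: 15.28/61.979 = 0.24654 mol → 0.49308 mol Na, 0.24654 mol O.
Al2O3: 25.45/101.961 = 0.24961 mol → 0.49922 mol Al, 0.74883 mol O.
SiO2: 59.55/60.083 = 0.99113 mol → 0.99113 mol Si, 1.98226 mol O.
Total oxygen = 2.97763 mol. Normalization factor = 6/2.97763 = 2.01503.
Al per 6 O = 0.49922 × 2.01503 = 1.006.

1.006 Al apfu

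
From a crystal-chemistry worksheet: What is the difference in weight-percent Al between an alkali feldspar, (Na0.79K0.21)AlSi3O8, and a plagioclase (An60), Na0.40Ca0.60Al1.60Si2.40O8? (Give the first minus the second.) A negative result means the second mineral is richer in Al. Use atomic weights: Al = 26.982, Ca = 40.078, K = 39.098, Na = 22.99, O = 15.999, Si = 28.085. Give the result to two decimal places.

-5.72 percentage points

Al in (Na0.79K0.21)AlSi3O8: molar mass 265.602 g/mol; 1×26.982 = 26.982 g → 10.16 wt%.
Al in Na0.40Ca0.60Al1.60Si2.40O8: molar mass 271.810 g/mol; 1.60×26.982 = 43.171 g → 15.88 wt%.
Difference = 10.16 − 15.88 = -5.72 percentage points.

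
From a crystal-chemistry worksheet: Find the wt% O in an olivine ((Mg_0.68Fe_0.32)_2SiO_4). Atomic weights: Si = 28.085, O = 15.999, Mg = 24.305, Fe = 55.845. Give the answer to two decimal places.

39.78 weight percent

Formula mass = 1.36×24.305 + 0.64×55.845 + 1×28.085 + 4×15.999 = 160.877 g/mol, of which 63.996 g is O.
So O makes up 63.996/160.877 = 0.3978 of the mass, i.e. 39.78%.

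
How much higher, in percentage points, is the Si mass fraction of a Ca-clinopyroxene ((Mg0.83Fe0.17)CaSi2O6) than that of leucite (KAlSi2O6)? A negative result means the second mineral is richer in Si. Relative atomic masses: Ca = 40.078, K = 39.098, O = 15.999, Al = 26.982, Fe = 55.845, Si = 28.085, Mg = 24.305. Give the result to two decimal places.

-0.43 percentage points

First mineral: 56.170 g Si in 221.909 g formula = 25.31 wt% Si.
Second mineral: 56.170 g Si in 218.244 g formula = 25.74 wt% Si.
25.31% − 25.74% gives a difference of -0.43 percentage points.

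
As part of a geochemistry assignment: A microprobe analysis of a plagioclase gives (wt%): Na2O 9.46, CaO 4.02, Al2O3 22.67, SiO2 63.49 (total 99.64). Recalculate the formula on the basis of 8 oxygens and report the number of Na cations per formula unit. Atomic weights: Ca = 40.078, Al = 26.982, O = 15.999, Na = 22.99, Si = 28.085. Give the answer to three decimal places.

Na2O (M=61.979): mol = 0.15263; Na = 0.30526, O = 0.15263.
CaO (M=56.077): mol = 0.07169; Ca = 0.07169, O = 0.07169.
Al2O3 (M=101.961): mol = 0.22234; Al = 0.44468, O = 0.66702.
SiO2 (M=60.083): mol = 1.05670; Si = 1.05670, O = 2.11340.
ΣO = 3.00474; factor = 8/ΣO = 2.66246.
Na apfu = 0.30526 × 2.66246 = 0.813.

0.813 Na apfu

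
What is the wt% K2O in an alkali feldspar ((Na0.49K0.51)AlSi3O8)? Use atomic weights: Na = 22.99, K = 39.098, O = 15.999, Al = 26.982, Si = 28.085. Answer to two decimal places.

8.88 wt%

Formula mass = 270.434 g/mol.
0.51 K → 0.2550 mol K2O per formula unit; M(K2O) = 94.195, so K2O mass = 24.020 g.
24.020/270.434 × 100 = 8.88 wt%.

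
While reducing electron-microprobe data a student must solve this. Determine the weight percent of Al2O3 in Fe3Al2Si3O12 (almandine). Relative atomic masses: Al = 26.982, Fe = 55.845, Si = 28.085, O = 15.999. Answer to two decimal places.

20.48 wt%

Formula mass = 497.742 g/mol.
2 Al → 1.0000 mol Al2O3 per formula unit; M(Al2O3) = 101.961, so Al2O3 mass = 101.961 g.
101.961/497.742 × 100 = 20.48 wt%.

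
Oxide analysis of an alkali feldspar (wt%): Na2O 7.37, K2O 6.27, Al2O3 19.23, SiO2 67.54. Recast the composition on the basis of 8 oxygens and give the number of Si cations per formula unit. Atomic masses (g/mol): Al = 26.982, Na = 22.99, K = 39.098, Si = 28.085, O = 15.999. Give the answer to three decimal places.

2.998 Si apfu

Na2O (M=61.979): mol = 0.11891; Na = 0.23782, O = 0.11891.
K2O (M=94.195): mol = 0.06656; K = 0.13312, O = 0.06656.
Al2O3 (M=101.961): mol = 0.18860; Al = 0.37720, O = 0.56580.
SiO2 (M=60.083): mol = 1.12411; Si = 1.12411, O = 2.24822.
ΣO = 2.99949; factor = 8/ΣO = 2.66712.
Si apfu = 1.12411 × 2.66712 = 2.998.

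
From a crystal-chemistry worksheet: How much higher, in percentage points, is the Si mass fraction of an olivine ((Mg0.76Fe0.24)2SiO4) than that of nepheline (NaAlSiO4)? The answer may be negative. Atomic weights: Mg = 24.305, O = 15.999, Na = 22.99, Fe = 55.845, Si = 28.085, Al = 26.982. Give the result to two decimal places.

M((Mg0.76Fe0.24)2SiO4) = 155.830 g/mol, so wt% Si = 28.085/155.830 × 100 = 18.02%.
M(NaAlSiO4) = 142.053 g/mol, so wt% Si = 28.085/142.053 × 100 = 19.77%.
18.02 − 19.77 = -1.75 pp.

-1.75 percentage points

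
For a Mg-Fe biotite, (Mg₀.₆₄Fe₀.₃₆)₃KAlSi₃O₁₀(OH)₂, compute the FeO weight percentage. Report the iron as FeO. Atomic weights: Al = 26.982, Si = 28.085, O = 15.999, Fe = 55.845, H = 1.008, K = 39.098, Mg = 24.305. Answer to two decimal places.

Formula mass = 451.317 g/mol.
1.08 Fe → 1.0800 mol FeO per formula unit; M(FeO) = 71.844, so FeO mass = 77.592 g.
77.592/451.317 × 100 = 17.19 wt%.

17.19 wt%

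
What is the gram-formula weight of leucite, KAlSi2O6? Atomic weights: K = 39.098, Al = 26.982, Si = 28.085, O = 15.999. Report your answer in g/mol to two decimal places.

218.24 g/mol

K: 1 × 39.098 = 39.0980
Al: 1 × 26.982 = 26.9820
Si: 2 × 28.085 = 56.1700
O: 6 × 15.999 = 95.9940
Summing the contributions gives the formula mass.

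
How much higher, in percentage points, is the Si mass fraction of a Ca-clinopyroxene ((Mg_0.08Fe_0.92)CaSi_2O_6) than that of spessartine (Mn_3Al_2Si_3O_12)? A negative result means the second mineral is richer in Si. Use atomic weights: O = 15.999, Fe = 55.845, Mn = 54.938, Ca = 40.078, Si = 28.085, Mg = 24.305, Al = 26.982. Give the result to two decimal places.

Si in (Mg_0.08Fe_0.92)CaSi_2O_6: molar mass 245.564 g/mol; 2×28.085 = 56.170 g → 22.87 wt%.
Si in Mn_3Al_2Si_3O_12: molar mass 495.021 g/mol; 3×28.085 = 84.255 g → 17.02 wt%.
Difference = 22.87 − 17.02 = 5.85 percentage points.

5.85 percentage points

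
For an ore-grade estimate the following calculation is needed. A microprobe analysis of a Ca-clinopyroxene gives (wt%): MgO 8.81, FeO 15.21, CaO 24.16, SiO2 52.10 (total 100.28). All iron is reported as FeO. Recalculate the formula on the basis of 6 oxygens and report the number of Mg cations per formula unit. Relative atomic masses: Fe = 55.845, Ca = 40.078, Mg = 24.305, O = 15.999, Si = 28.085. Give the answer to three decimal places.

MgO: 8.81/40.304 = 0.21859 mol → 0.21859 mol Mg, 0.21859 mol O.
FeO: 15.21/71.844 = 0.21171 mol → 0.21171 mol Fe, 0.21171 mol O.
CaO: 24.16/56.077 = 0.43084 mol → 0.43084 mol Ca, 0.43084 mol O.
SiO2: 52.10/60.083 = 0.86713 mol → 0.86713 mol Si, 1.73426 mol O.
Total oxygen = 2.59540 mol. Normalization factor = 6/2.59540 = 2.31178.
Mg per 6 O = 0.21859 × 2.31178 = 0.505.

0.505 Mg apfu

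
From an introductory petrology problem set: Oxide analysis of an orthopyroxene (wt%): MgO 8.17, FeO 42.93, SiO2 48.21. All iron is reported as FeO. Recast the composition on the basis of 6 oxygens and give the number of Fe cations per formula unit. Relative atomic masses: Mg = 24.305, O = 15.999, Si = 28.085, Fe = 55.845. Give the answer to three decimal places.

MgO (M=40.304): mol = 0.20271; Mg = 0.20271, O = 0.20271.
FeO (M=71.844): mol = 0.59754; Fe = 0.59754, O = 0.59754.
SiO2 (M=60.083): mol = 0.80239; Si = 0.80239, O = 1.60478.
ΣO = 2.40503; factor = 6/ΣO = 2.49477.
Fe apfu = 0.59754 × 2.49477 = 1.491.

1.491 Fe apfu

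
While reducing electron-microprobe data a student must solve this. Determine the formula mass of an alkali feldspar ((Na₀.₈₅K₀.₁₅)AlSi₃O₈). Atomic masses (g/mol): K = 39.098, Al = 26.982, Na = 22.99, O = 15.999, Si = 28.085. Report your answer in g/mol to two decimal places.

M = 0.85(22.99) + 0.15(39.098) + 1(26.982) + 3(28.085) + 8(15.999)

264.64 g/mol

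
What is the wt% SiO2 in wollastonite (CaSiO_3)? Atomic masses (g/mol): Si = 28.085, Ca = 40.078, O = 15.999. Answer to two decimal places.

Molar mass of CaSiO_3 = 1·40.078 + 1·28.085 + 3·15.999 = 116.160 g/mol.
Each formula unit contains 1 Si, equivalent to 1/1 = 1.0000 mol SiO2.
M(SiO2) = 1×28.085 + 2×15.999 = 60.083 g/mol.
Mass of SiO2 per formula unit = 1.0000 × 60.083 = 60.083 g.
SiO2 wt% = 60.083 / 116.160 × 100 = 51.72%.

51.72 wt%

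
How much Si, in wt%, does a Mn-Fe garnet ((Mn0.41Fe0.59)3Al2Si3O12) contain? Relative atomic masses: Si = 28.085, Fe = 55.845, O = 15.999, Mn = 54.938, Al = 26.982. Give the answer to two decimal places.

16.97 wt%

Molar mass of (Mn0.41Fe0.59)3Al2Si3O12: 1.23*54.938 + 1.77*55.845 + 2*26.982 + 3*28.085 + 12*15.999 = 496.626 g/mol.
Mass of Si per formula unit: 3 × 28.085 = 84.255 g.
Weight fraction Si = 84.255 / 496.626 = 0.1697.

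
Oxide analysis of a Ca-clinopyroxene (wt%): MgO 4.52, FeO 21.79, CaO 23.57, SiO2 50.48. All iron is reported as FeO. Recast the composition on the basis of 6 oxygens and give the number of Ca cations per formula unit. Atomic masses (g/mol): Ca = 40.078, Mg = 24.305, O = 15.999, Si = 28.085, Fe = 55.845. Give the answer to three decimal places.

MgO (M=40.304): mol = 0.11215; Mg = 0.11215, O = 0.11215.
FeO (M=71.844): mol = 0.30330; Fe = 0.30330, O = 0.30330.
CaO (M=56.077): mol = 0.42031; Ca = 0.42031, O = 0.42031.
SiO2 (M=60.083): mol = 0.84017; Si = 0.84017, O = 1.68034.
ΣO = 2.51610; factor = 6/ΣO = 2.38464.
Ca apfu = 0.42031 × 2.38464 = 1.002.

1.002 Ca apfu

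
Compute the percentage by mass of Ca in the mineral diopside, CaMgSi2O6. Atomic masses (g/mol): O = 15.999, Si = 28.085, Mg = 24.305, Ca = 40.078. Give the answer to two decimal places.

Molar mass of CaMgSi2O6: 1·40.078 + 1·24.305 + 2·28.085 + 6·15.999 = 216.547 g/mol.
Mass of Ca per formula unit: 1 × 40.078 = 40.078 g.
Weight fraction Ca = 40.078 / 216.547 = 0.1851.

18.51 mass %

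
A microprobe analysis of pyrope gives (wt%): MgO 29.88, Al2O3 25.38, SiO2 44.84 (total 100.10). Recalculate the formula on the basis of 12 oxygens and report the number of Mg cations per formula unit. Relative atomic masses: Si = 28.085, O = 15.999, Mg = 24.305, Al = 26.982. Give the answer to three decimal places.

2.985 Mg apfu

29.88 wt% MgO ÷ 40.304 g/mol = 0.74137 mol, giving 0.74137 Mg and 0.74137 O.
25.38 wt% Al2O3 ÷ 101.961 g/mol = 0.24892 mol, giving 0.49784 Al and 0.74676 O.
44.84 wt% SiO2 ÷ 60.083 g/mol = 0.74630 mol, giving 0.74630 Si and 1.49260 O.
Oxygen sums to 2.98073; scaling by 12/2.98073 = 4.02586 puts the formula on 12 O.
Mg: 0.74137 × 4.02586 = 2.985 atoms per formula unit.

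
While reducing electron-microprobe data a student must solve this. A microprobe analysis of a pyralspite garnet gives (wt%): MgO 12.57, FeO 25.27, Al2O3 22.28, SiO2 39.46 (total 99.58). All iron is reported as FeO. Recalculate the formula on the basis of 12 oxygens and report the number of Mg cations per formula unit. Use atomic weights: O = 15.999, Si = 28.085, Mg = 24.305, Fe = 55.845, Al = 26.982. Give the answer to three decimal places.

MgO: 12.57/40.304 = 0.31188 mol → 0.31188 mol Mg, 0.31188 mol O.
FeO: 25.27/71.844 = 0.35173 mol → 0.35173 mol Fe, 0.35173 mol O.
Al2O3: 22.28/101.961 = 0.21851 mol → 0.43702 mol Al, 0.65553 mol O.
SiO2: 39.46/60.083 = 0.65676 mol → 0.65676 mol Si, 1.31352 mol O.
Total oxygen = 2.63266 mol. Normalization factor = 12/2.63266 = 4.55813.
Mg per 12 O = 0.31188 × 4.55813 = 1.422.

1.422 Mg apfu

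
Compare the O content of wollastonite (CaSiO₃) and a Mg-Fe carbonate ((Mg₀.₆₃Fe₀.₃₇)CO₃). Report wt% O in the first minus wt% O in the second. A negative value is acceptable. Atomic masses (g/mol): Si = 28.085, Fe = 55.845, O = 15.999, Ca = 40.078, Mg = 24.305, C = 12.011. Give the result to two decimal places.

M(CaSiO₃) = 116.160 g/mol, so wt% O = 47.997/116.160 × 100 = 41.32%.
M((Mg₀.₆₃Fe₀.₃₇)CO₃) = 95.983 g/mol, so wt% O = 47.997/95.983 × 100 = 50.01%.
41.32 − 50.01 = -8.69 pp.

-8.69 percentage points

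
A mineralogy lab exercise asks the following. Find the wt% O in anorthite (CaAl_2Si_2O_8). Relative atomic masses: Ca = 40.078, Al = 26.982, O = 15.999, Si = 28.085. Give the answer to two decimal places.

Formula mass = 1·40.078 + 2·26.982 + 2·28.085 + 8·15.999 = 278.204 g/mol, of which 127.992 g is O.
So O makes up 127.992/278.204 = 0.4601 of the mass, i.e. 46.01%.

46.01 mass %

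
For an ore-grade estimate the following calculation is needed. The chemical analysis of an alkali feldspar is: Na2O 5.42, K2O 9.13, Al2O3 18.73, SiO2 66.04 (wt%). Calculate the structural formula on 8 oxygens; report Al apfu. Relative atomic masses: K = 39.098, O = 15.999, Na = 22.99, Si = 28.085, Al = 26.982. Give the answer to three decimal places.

1.002 Al apfu

5.42 wt% Na2O ÷ 61.979 g/mol = 0.08745 mol, giving 0.17490 Na and 0.08745 O.
9.13 wt% K2O ÷ 94.195 g/mol = 0.09693 mol, giving 0.19386 K and 0.09693 O.
18.73 wt% Al2O3 ÷ 101.961 g/mol = 0.18370 mol, giving 0.36740 Al and 0.55110 O.
66.04 wt% SiO2 ÷ 60.083 g/mol = 1.09915 mol, giving 1.09915 Si and 2.19830 O.
Oxygen sums to 2.93378; scaling by 8/2.93378 = 2.72686 puts the formula on 8 O.
Al: 0.36740 × 2.72686 = 1.002 atoms per formula unit.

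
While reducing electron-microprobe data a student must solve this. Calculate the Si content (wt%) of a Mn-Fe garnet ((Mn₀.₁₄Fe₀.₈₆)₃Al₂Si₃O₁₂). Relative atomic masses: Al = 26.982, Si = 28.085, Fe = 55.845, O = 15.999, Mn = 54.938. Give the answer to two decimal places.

16.94 wt%

Formula mass = 0.42*54.938 + 2.58*55.845 + 2*26.982 + 3*28.085 + 12*15.999 = 497.361 g/mol, of which 84.255 g is Si.
So Si makes up 84.255/497.361 = 0.1694 of the mass, i.e. 16.94%.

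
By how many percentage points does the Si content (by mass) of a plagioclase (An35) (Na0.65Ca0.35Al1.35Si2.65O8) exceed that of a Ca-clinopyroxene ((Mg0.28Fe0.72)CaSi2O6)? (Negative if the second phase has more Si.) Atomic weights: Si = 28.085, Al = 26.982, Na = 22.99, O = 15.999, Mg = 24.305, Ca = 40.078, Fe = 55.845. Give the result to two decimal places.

4.31 percentage points

Si in Na0.65Ca0.35Al1.35Si2.65O8: molar mass 267.814 g/mol; 2.65×28.085 = 74.425 g → 27.79 wt%.
Si in (Mg0.28Fe0.72)CaSi2O6: molar mass 239.256 g/mol; 2×28.085 = 56.170 g → 23.48 wt%.
Difference = 27.79 − 23.48 = 4.31 percentage points.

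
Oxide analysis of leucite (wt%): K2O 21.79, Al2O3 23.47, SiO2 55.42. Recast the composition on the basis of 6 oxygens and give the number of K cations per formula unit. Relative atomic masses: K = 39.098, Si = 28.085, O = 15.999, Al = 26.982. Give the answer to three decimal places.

1.003 K apfu

K2O: 21.79/94.195 = 0.23133 mol → 0.46266 mol K, 0.23133 mol O.
Al2O3: 23.47/101.961 = 0.23019 mol → 0.46038 mol Al, 0.69057 mol O.
SiO2: 55.42/60.083 = 0.92239 mol → 0.92239 mol Si, 1.84478 mol O.
Total oxygen = 2.76668 mol. Normalization factor = 6/2.76668 = 2.16866.
K per 6 O = 0.46266 × 2.16866 = 1.003.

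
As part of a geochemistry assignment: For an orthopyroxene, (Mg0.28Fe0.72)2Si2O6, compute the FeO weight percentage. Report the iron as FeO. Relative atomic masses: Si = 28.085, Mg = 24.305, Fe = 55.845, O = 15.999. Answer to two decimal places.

M((Mg0.28Fe0.72)2Si2O6) = 246.192 g/mol; M(FeO) = 71.844 g/mol.
Moles FeO per formula unit = 1.44 Fe ÷ 1 = 1.4400.
FeO fraction = (1.4400 × 71.844) / 246.192 = 103.455/246.192 = 0.4202.

42.02 wt%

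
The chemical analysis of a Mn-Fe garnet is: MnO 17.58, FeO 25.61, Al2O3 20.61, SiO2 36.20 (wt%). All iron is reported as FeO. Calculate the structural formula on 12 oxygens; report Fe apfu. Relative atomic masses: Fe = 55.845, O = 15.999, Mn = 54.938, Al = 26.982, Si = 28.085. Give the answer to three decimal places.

17.58 wt% MnO ÷ 70.937 g/mol = 0.24783 mol, giving 0.24783 Mn and 0.24783 O.
25.61 wt% FeO ÷ 71.844 g/mol = 0.35647 mol, giving 0.35647 Fe and 0.35647 O.
20.61 wt% Al2O3 ÷ 101.961 g/mol = 0.20214 mol, giving 0.40428 Al and 0.60642 O.
36.20 wt% SiO2 ÷ 60.083 g/mol = 0.60250 mol, giving 0.60250 Si and 1.20500 O.
Oxygen sums to 2.41572; scaling by 12/2.41572 = 4.96746 puts the formula on 12 O.
Fe: 0.35647 × 4.96746 = 1.771 atoms per formula unit.

1.771 Fe apfu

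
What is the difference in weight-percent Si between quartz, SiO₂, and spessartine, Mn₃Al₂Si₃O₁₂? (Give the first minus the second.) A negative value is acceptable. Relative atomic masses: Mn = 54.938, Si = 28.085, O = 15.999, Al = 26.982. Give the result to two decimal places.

29.72 percentage points

M(SiO₂) = 60.083 g/mol, so wt% Si = 28.085/60.083 × 100 = 46.74%.
M(Mn₃Al₂Si₃O₁₂) = 495.021 g/mol, so wt% Si = 84.255/495.021 × 100 = 17.02%.
46.74 − 17.02 = 29.72 pp.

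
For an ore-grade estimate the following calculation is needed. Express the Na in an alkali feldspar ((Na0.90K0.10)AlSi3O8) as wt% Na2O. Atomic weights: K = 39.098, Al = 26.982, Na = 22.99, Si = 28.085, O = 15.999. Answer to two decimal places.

10.57 wt%

M((Na0.90K0.10)AlSi3O8) = 263.830 g/mol; M(Na2O) = 61.979 g/mol.
Moles Na2O per formula unit = 0.90 Na ÷ 2 = 0.4500.
Na2O fraction = (0.4500 × 61.979) / 263.830 = 27.891/263.830 = 0.1057.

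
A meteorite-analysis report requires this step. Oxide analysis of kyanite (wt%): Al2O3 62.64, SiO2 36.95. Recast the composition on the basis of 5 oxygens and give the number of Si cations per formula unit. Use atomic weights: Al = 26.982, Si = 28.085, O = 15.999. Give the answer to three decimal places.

62.64 wt% Al2O3 ÷ 101.961 g/mol = 0.61435 mol, giving 1.22870 Al and 1.84305 O.
36.95 wt% SiO2 ÷ 60.083 g/mol = 0.61498 mol, giving 0.61498 Si and 1.22996 O.
Oxygen sums to 3.07301; scaling by 5/3.07301 = 1.62707 puts the formula on 5 O.
Si: 0.61498 × 1.62707 = 1.001 atoms per formula unit.

1.001 Si apfu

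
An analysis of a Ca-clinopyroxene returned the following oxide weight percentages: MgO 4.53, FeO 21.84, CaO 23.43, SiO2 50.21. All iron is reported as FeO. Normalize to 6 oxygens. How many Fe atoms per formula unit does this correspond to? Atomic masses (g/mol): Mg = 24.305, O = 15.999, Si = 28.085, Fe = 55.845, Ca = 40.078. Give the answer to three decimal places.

0.728 Fe apfu

MgO: 4.53/40.304 = 0.11240 mol → 0.11240 mol Mg, 0.11240 mol O.
FeO: 21.84/71.844 = 0.30399 mol → 0.30399 mol Fe, 0.30399 mol O.
CaO: 23.43/56.077 = 0.41782 mol → 0.41782 mol Ca, 0.41782 mol O.
SiO2: 50.21/60.083 = 0.83568 mol → 0.83568 mol Si, 1.67136 mol O.
Total oxygen = 2.50557 mol. Normalization factor = 6/2.50557 = 2.39466.
Fe per 6 O = 0.30399 × 2.39466 = 0.728.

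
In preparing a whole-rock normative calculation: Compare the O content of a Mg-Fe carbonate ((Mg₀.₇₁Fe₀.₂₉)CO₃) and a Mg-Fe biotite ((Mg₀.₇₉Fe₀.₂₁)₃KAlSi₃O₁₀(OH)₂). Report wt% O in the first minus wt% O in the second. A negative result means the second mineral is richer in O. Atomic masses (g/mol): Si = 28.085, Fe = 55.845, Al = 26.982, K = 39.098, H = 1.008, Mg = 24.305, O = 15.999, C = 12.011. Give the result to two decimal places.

M((Mg₀.₇₁Fe₀.₂₉)CO₃) = 93.460 g/mol, so wt% O = 47.997/93.460 × 100 = 51.36%.
M((Mg₀.₇₉Fe₀.₂₁)₃KAlSi₃O₁₀(OH)₂) = 437.124 g/mol, so wt% O = 191.988/437.124 × 100 = 43.92%.
51.36 − 43.92 = 7.44 pp.

7.44 percentage points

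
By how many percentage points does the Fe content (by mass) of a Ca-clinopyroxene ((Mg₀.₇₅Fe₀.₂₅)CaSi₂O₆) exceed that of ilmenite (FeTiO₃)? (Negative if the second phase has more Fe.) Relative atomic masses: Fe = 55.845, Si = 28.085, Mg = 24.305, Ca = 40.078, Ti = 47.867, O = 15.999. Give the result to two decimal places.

First mineral: 13.961 g Fe in 224.432 g formula = 6.22 wt% Fe.
Second mineral: 55.845 g Fe in 151.709 g formula = 36.81 wt% Fe.
6.22% − 36.81% gives a difference of -30.59 percentage points.

-30.59 percentage points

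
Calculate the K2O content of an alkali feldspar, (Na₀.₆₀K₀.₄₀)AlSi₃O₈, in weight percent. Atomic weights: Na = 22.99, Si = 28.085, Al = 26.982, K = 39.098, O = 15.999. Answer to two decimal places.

7.01 wt%

M((Na₀.₆₀K₀.₄₀)AlSi₃O₈) = 268.662 g/mol; M(K2O) = 94.195 g/mol.
Moles K2O per formula unit = 0.40 K ÷ 2 = 0.2000.
K2O fraction = (0.2000 × 94.195) / 268.662 = 18.839/268.662 = 0.0701.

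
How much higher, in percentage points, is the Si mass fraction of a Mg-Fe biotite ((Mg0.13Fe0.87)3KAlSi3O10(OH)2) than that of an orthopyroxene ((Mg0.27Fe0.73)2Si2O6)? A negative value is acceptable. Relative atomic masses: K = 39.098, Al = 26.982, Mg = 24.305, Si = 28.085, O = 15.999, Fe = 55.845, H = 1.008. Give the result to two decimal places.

-5.89 percentage points

M((Mg0.13Fe0.87)3KAlSi3O10(OH)2) = 499.573 g/mol, so wt% Si = 84.255/499.573 × 100 = 16.87%.
M((Mg0.27Fe0.73)2Si2O6) = 246.822 g/mol, so wt% Si = 56.170/246.822 × 100 = 22.76%.
16.87 − 22.76 = -5.89 pp.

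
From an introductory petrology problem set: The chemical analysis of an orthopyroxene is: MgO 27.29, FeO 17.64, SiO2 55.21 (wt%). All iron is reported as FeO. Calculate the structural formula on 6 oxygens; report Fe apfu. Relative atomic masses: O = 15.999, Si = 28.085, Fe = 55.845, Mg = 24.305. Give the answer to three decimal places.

0.534 Fe apfu

MgO (M=40.304): mol = 0.67710; Mg = 0.67710, O = 0.67710.
FeO (M=71.844): mol = 0.24553; Fe = 0.24553, O = 0.24553.
SiO2 (M=60.083): mol = 0.91890; Si = 0.91890, O = 1.83780.
ΣO = 2.76043; factor = 6/ΣO = 2.17357.
Fe apfu = 0.24553 × 2.17357 = 0.534.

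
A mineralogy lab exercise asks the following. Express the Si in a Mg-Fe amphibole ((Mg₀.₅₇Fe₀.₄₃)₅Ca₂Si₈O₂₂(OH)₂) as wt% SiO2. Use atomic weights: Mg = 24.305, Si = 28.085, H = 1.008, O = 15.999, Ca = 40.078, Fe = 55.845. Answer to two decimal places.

54.61 wt%

Formula mass = 880.164 g/mol.
8 Si → 8.0000 mol SiO2 per formula unit; M(SiO2) = 60.083, so SiO2 mass = 480.664 g.
480.664/880.164 × 100 = 54.61 wt%.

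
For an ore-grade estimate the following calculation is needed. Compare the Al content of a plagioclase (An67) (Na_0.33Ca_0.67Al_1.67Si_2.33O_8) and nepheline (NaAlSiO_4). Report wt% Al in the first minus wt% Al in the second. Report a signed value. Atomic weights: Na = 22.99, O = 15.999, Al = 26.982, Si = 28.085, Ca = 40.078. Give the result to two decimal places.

M(Na_0.33Ca_0.67Al_1.67Si_2.33O_8) = 272.929 g/mol, so wt% Al = 45.060/272.929 × 100 = 16.51%.
M(NaAlSiO_4) = 142.053 g/mol, so wt% Al = 26.982/142.053 × 100 = 18.99%.
16.51 − 18.99 = -2.48 pp.

-2.48 percentage points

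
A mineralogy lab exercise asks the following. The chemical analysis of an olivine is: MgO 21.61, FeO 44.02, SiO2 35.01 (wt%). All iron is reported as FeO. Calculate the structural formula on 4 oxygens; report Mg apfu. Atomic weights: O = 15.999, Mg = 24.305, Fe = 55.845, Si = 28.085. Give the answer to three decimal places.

MgO (M=40.304): mol = 0.53618; Mg = 0.53618, O = 0.53618.
FeO (M=71.844): mol = 0.61272; Fe = 0.61272, O = 0.61272.
SiO2 (M=60.083): mol = 0.58269; Si = 0.58269, O = 1.16538.
ΣO = 2.31428; factor = 4/ΣO = 1.72840.
Mg apfu = 0.53618 × 1.72840 = 0.927.

0.927 Mg apfu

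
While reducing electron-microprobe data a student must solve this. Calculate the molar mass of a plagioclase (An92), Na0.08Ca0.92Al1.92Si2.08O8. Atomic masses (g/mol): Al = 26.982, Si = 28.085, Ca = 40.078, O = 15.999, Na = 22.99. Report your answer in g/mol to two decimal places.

276.93 g/mol

Na: 0.08 × 22.99 = 1.8392
Ca: 0.92 × 40.078 = 36.8718
Al: 1.92 × 26.982 = 51.8054
Si: 2.08 × 28.085 = 58.4168
O: 8 × 15.999 = 127.9920
Summing the contributions gives the formula mass.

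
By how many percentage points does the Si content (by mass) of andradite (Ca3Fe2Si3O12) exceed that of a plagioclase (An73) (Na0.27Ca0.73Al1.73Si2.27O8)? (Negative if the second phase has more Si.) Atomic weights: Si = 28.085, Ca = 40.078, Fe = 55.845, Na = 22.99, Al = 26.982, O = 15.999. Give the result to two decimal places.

-6.70 percentage points

First mineral: 84.255 g Si in 508.167 g formula = 16.58 wt% Si.
Second mineral: 63.753 g Si in 273.888 g formula = 23.28 wt% Si.
16.58% − 23.28% gives a difference of -6.70 percentage points.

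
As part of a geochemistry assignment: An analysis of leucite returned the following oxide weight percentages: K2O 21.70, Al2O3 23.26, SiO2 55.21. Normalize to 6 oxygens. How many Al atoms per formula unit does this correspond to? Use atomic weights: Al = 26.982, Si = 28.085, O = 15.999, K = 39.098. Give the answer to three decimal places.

K2O: 21.70/94.195 = 0.23037 mol → 0.46074 mol K, 0.23037 mol O.
Al2O3: 23.26/101.961 = 0.22813 mol → 0.45626 mol Al, 0.68439 mol O.
SiO2: 55.21/60.083 = 0.91890 mol → 0.91890 mol Si, 1.83780 mol O.
Total oxygen = 2.75256 mol. Normalization factor = 6/2.75256 = 2.17979.
Al per 6 O = 0.45626 × 2.17979 = 0.995.

0.995 Al apfu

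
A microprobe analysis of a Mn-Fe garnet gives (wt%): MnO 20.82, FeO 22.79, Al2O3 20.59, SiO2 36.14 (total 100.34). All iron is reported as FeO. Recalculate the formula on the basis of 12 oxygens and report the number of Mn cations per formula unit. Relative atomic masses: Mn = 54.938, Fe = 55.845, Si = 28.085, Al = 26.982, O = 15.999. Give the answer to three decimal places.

1.456 Mn apfu

MnO (M=70.937): mol = 0.29350; Mn = 0.29350, O = 0.29350.
FeO (M=71.844): mol = 0.31722; Fe = 0.31722, O = 0.31722.
Al2O3 (M=101.961): mol = 0.20194; Al = 0.40388, O = 0.60582.
SiO2 (M=60.083): mol = 0.60150; Si = 0.60150, O = 1.20300.
ΣO = 2.41954; factor = 12/ΣO = 4.95962.
Mn apfu = 0.29350 × 4.95962 = 1.456.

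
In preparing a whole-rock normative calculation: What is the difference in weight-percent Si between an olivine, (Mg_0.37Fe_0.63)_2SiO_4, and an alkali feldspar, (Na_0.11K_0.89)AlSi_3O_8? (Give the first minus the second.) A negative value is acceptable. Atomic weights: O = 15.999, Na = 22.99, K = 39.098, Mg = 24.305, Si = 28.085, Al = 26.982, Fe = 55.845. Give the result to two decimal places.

-14.90 percentage points

Si in (Mg_0.37Fe_0.63)_2SiO_4: molar mass 180.431 g/mol; 1×28.085 = 28.085 g → 15.57 wt%.
Si in (Na_0.11K_0.89)AlSi_3O_8: molar mass 276.555 g/mol; 3×28.085 = 84.255 g → 30.47 wt%.
Difference = 15.57 − 30.47 = -14.90 percentage points.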